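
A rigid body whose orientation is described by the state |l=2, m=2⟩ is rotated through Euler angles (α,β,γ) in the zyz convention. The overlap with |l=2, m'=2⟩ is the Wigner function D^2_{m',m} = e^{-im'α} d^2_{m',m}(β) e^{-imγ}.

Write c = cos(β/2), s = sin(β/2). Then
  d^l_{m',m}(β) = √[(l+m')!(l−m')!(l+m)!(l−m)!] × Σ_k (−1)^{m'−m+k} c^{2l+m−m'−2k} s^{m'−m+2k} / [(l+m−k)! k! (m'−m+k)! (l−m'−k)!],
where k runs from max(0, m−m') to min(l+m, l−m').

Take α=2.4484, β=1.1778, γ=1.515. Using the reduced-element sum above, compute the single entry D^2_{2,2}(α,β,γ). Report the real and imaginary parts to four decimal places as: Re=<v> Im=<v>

Split into d^2_{2,2}(β=1.1778) × two z-phases.
With c≡cos(β/2)=0.831552 and s≡sin(β/2)=0.555447, N=[24·1·24·1]^{1/2}=24.000000
Admissible k: 0..0 (factorial args all ≥0)
  k=0: (−1)^0·24.0000/(24)·0.8316^4·0.5554^0 = +0.478143
d^2_{2,2}(1.1778) = +0.478143
D = (+0.183368+0.983044i)·(+0.478143)·(-0.993780-0.111361i) = -0.034787-0.476876i

Re=-0.0348 Im=-0.4769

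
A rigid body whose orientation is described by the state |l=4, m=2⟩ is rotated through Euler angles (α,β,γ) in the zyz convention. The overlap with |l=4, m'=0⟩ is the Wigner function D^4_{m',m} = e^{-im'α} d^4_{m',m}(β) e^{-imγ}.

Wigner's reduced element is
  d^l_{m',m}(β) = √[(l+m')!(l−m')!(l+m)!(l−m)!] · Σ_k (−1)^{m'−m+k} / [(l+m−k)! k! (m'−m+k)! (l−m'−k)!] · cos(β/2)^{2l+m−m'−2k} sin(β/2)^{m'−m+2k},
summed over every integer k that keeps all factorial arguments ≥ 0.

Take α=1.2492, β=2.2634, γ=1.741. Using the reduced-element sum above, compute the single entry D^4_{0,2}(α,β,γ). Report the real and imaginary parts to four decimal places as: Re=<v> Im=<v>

D^4_{0,2}(1.2492,2.2634,1.741) = e^{-i·0·1.2492}·d^4_{0,2}(2.2634)·e^{-i·2·1.741}. Compute d first:
Half-angle: c=0.425122, s=0.905136. N=√(24·24·720·2)=910.735966
k∈{2,3,4} keeps every argument non-negative
  k=2: (−1)^0·910.7360/(96)·0.4251^6·0.9051^2 = +0.045881
  k=3: (−1)^1·910.7360/(36)·0.4251^4·0.9051^4 = -0.554624
  k=4: (−1)^2·910.7360/(96)·0.4251^2·0.9051^6 = +0.942826
d^4_{0,2}(2.2634) = +0.045881 -0.554624 +0.942826 = +0.434082
D = (+1.000000+0.000000i)·(+0.434082)·(-0.942619+0.333871i) = -0.409174+0.144927i

Re=-0.4092 Im=0.1449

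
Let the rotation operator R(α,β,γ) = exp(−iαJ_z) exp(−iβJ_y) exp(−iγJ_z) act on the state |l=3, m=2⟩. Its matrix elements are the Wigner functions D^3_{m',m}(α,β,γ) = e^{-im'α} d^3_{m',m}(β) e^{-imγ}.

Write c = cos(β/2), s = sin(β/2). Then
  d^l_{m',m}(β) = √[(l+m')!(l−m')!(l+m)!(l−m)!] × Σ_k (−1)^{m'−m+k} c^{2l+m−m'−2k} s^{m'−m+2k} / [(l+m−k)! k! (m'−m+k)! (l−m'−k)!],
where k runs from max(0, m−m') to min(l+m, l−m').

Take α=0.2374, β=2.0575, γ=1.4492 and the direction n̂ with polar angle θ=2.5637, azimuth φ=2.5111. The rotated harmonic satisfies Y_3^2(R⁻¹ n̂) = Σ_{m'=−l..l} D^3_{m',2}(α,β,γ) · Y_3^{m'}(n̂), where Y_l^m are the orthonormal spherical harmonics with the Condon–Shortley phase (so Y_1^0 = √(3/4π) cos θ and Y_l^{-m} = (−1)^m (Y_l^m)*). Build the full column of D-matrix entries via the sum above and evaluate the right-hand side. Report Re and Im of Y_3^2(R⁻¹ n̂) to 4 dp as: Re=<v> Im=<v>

Need the full column D^3_{m',2} for m'=−3..3 at α=0.2374, β=2.0575, γ=1.4492.
cos(β/2)=0.515890, sin(β/2)=0.856655
d^3_{-3,2}: single k=5 term ⇒ +0.582991;  D = -0.336554-0.476036i
d^3_{-2,2}: k∈[4..5] ⇒ +0.716651 -0.395217 = +0.321435;  D = -0.242081-0.211463i
d^3_{-1,2}: k∈[3..4] ⇒ +0.545907 -0.752638 = -0.206731;  D = +0.183313+0.095573i
d^3_{0,2}: k∈[2..3] ⇒ +0.284709 -0.785052 = -0.500343;  D = +0.485620+0.120484i
d^3_{1,2}: k∈[1..2] ⇒ +0.098990 -0.545907 = -0.446917;  D = +0.446910+0.002589i
d^3_{2,2}: k∈[0..1] ⇒ +0.018851 -0.259902 = -0.241051;  D = +0.234615-0.055331i
d^3_{3,2}: single k=0 term ⇒ -0.076677;  D = +0.068398-0.034658i
Y_3^{m'}(θ=2.5637,φ=2.5111) and Σ D·Y over m':
  (-0.3366-0.4760i)·(+0.0214-0.0645i)  (-0.2421-0.2115i)·(-0.0779-0.2433i)  (+0.1833+0.0956i)·(-0.3576-0.2610i)  (+0.4856+0.1205i)·(-0.1588+0.0000i)  (+0.4469+0.0026i)·(+0.3576-0.2610i)  (+0.2346-0.0553i)·(-0.0779+0.2433i)  (+0.0684-0.0347i)·(-0.0214-0.0645i)
Y_3^2(R⁻¹ n̂) = -0.036261-0.072299i

Re=-0.0363 Im=-0.0723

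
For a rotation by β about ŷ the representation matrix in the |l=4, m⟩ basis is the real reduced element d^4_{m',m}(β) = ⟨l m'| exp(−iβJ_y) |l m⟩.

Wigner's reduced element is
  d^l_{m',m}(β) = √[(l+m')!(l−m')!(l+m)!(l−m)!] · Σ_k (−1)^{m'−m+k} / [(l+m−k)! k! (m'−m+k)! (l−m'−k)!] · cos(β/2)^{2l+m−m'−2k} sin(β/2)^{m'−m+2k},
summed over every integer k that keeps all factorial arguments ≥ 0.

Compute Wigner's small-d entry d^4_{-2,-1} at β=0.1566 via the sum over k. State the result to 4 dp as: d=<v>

d=0.3149

d^4_{-2,-1}(β=0.1566) via Wigner's sum:
With c≡cos(β/2)=0.996936 and s≡sin(β/2)=0.078220, N=[2·720·6·120]^{1/2}=1018.233765
Admissible k: 1..3 (factorial args all ≥0)
  k=1: (−1)^0·1018.2338/(240)·0.9969^7·0.0782^1 = +0.324807
  k=2: (−1)^1·1018.2338/(48)·0.9969^5·0.0782^3 = -0.009998
  k=3: (−1)^2·1018.2338/(72)·0.9969^3·0.0782^5 = +0.000041
d^4_{-2,-1}(0.1566) = +0.324807 -0.009998 +0.000041 = +0.314850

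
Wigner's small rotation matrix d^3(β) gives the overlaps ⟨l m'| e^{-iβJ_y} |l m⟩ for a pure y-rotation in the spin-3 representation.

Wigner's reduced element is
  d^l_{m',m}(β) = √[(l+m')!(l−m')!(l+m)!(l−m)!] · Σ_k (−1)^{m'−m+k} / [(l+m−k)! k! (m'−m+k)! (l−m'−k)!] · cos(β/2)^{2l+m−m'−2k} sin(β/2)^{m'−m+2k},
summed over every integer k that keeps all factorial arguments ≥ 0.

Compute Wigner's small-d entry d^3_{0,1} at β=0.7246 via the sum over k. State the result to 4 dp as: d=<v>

d=0.5176

d^3_{0,1}(β=0.7246) via Wigner's sum:
c=cos(0.7246/2)=0.935084, s=sin(0.7246/2)=0.354426; N=√[6·6·24·2]=41.569219
Admissible k: 1..3 (factorial args all ≥0)
  k=1: (−1)^0·41.5692/(12)·0.9351^5·0.3544^1 = +0.877747
  k=2: (−1)^1·41.5692/(4)·0.9351^3·0.3544^3 = -0.378303
  k=3: (−1)^2·41.5692/(12)·0.9351^1·0.3544^5 = +0.018116
d^3_{0,1}(0.7246) = +0.877747 -0.378303 +0.018116 = +0.517560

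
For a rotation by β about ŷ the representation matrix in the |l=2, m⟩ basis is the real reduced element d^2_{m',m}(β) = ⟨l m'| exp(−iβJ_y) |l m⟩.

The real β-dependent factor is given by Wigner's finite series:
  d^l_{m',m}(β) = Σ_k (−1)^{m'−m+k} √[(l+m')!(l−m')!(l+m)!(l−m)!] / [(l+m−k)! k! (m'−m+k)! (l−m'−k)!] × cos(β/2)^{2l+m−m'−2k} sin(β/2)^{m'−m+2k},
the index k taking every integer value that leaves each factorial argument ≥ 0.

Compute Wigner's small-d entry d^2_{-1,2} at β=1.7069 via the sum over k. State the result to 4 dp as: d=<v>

d^2_{-1,2}(β=1.7069) via Wigner's sum:
With c≡cos(β/2)=0.657387 and s≡sin(β/2)=0.753553, N=[1·6·24·1]^{1/2}=12.000000
Admissible k: 3..3 (factorial args all ≥0)
  k=3: (−1)^0·12.0000/(6)·0.6574^1·0.7536^3 = +0.562591
d^2_{-1,2}(1.7069) = +0.562591

d=0.5626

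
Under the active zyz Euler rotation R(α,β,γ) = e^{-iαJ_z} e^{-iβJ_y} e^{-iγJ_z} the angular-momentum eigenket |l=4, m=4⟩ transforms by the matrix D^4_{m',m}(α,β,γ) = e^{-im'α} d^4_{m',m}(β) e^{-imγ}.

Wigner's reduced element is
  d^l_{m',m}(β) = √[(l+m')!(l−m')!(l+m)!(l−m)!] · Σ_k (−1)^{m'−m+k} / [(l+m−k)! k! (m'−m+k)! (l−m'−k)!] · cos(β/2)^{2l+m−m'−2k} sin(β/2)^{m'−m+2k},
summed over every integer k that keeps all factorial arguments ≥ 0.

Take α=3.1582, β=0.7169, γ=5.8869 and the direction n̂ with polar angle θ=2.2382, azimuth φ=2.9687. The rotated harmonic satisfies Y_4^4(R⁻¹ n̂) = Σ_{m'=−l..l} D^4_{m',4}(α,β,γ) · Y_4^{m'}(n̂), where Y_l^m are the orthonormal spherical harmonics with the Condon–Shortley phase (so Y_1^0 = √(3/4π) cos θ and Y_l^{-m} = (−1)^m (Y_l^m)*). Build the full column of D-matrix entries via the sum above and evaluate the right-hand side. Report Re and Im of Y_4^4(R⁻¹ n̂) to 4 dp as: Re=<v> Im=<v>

Need the full column D^4_{m',4} for m'=−4..4 at α=3.1582, β=0.7169, γ=5.8869.
cos(β/2)=0.936442, sin(β/2)=0.350823
d^4_{-4,4}: single k=8 term ⇒ +0.000229;  D = -0.000019+0.000229i
d^4_{-3,4}: single k=7 term ⇒ +0.001732;  D = +0.000111-0.001729i
d^4_{-2,4}: single k=6 term ⇒ +0.008651;  D = -0.000411+0.008641i
d^4_{-1,4}: single k=5 term ⇒ +0.032657;  D = +0.001011-0.032641i
d^4_{0,4}: single k=4 term ⇒ +0.097460;  D = -0.001398+0.097450i
d^4_{1,4}: single k=3 term ⇒ +0.232682;  D = -0.000526-0.232681i
d^4_{2,4}: single k=2 term ⇒ +0.439178;  D = +0.008287+0.439099i
d^4_{3,4}: single k=1 term ⇒ +0.626612;  D = -0.022226-0.626217i
d^4_{4,4}: single k=0 term ⇒ +0.591352;  D = +0.030786+0.590550i
Y_4^{m'}(θ=2.2382,φ=2.9687) and Σ D·Y over m':
  (-0.0000+0.0002i)·(+0.1297+0.1074i)  (+0.0001-0.0017i)·(+0.3260+0.1861i)  (-0.0004+0.0086i)·(+0.3265+0.1176i)  (+0.0010-0.0326i)·(-0.0721-0.0126i)  (-0.0014+0.0974i)·(-0.3550+0.0000i)  (-0.0005-0.2327i)·(+0.0721-0.0126i)  (+0.0083+0.4391i)·(+0.3265-0.1176i)  (-0.0222-0.6262i)·(-0.3260+0.1861i)  (+0.0308+0.5906i)·(+0.1297-0.1074i)
Y_4^4(R⁻¹ n̂) = +0.241778+0.368935i

Re=0.2418 Im=0.3689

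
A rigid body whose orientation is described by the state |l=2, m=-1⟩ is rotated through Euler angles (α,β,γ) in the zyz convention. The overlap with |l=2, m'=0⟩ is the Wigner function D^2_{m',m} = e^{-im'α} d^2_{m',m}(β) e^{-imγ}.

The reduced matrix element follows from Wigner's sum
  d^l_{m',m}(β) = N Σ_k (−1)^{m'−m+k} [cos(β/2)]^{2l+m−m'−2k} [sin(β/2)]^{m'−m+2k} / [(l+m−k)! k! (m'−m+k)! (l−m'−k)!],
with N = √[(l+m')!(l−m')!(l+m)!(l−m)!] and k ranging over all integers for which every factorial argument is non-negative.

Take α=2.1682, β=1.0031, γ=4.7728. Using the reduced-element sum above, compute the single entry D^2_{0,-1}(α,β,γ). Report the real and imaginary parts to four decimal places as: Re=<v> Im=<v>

Re=-0.0335 Im=0.5542

D^2_{0,-1}(2.1682,1.0031,4.7728) = e^{-i·0·2.1682}·d^2_{0,-1}(1.0031)·e^{-i·-1·4.7728}. Compute d first:
With c≡cos(β/2)=0.876838 and s≡sin(β/2)=0.480785, N=[2·2·1·6]^{1/2}=4.898979
The bounds max(0,m−m')=0 and min(l+m,l−m')=1 give 2 terms
  k=0: (−1)^1·4.8990/(2)·0.8768^3·0.4808^1 = -0.793936
  k=1: (−1)^2·4.8990/(2)·0.8768^1·0.4808^3 = +0.238698
d^2_{0,-1}(1.0031) = -0.793936 +0.238698 = -0.555238
D = (+1.000000+0.000000i)·(-0.555238)·(+0.060374-0.998176i) = -0.033522+0.554225i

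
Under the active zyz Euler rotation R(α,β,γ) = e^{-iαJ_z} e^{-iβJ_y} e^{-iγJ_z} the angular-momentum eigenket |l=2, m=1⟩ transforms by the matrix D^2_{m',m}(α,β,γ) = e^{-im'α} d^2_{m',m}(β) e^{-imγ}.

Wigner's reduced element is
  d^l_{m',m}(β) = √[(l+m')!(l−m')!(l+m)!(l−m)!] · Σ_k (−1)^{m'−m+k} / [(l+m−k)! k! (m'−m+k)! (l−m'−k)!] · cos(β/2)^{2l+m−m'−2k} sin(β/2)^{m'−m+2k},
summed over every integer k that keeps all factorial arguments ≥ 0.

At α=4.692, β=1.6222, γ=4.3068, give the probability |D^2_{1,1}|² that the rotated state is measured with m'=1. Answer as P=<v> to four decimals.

P=0.2736

First d^2_{1,1}(β=1.6222), then the phase factors e^{-i(1)α} and e^{-i(1)γ}:
c=cos(1.6222/2)=0.688701, s=sin(1.6222/2)=0.725045; N=√[6·1·6·1]=6.000000
k∈{0,1} keeps every argument non-negative
  k=0: (−1)^0·6.0000/(6)·0.6887^4·0.7250^0 = +0.224969
  k=1: (−1)^1·6.0000/(2)·0.6887^2·0.7250^2 = -0.748020
d^2_{1,1}(1.6222) = +0.224969 -0.748020 = -0.523051
|D^2_{1,1}|² = |d^2_{1,1}(β)|² = (-0.523051)² = 0.273582 (the z-rotation phases have unit modulus)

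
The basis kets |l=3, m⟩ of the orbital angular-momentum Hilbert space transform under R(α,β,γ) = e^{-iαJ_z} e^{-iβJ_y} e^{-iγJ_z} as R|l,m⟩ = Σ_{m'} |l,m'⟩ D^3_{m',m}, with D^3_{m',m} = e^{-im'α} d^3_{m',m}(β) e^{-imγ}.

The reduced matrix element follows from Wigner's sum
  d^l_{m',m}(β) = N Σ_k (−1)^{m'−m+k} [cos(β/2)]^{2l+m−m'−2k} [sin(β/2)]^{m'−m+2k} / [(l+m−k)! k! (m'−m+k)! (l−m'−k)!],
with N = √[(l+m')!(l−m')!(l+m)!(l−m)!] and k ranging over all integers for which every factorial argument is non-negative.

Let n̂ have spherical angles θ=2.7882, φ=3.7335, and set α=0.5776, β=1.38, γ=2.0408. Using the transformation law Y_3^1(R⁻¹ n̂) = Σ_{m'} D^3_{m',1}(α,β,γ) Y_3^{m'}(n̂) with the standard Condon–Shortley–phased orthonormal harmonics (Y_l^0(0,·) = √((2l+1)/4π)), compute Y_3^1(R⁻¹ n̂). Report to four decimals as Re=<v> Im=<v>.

Re=0.0431 Im=0.0836

Need the full column D^3_{m',1} for m'=−3..3 at α=0.5776, β=1.38, γ=2.0408.
cos(β/2)=0.771246, sin(β/2)=0.636537
d^3_{-3,1}: single k=4 term ⇒ +0.378204;  D = +0.360407-0.114654i
d^3_{-2,1}: k∈[3..4] ⇒ +0.748308 -0.254866 = +0.493442;  D = +0.312262-0.382069i
d^3_{-1,1}: k∈[2..4] ⇒ +0.860143 -0.781216 +0.066519 = +0.145446;  D = +0.015619-0.144604i
d^3_{0,1}: k∈[1..3] ⇒ +0.601699 -1.229595 +0.279192 = -0.348704;  D = +0.157925+0.310893i
d^3_{1,1}: k∈[0..2] ⇒ +0.210454 -1.146857 +0.585912 = -0.350491;  D = +0.303605+0.175122i
d^3_{2,1}: k∈[0..1] ⇒ -0.549273 +0.748308 = +0.199034;  D = -0.198740+0.010824i
d^3_{3,1}: single k=0 term ⇒ +0.555220;  D = -0.447975+0.328005i
Y_3^{m'}(θ=2.7882,φ=3.7335) and Σ D·Y over m':
  (+0.3604-0.1147i)·(+0.0035+0.0169i)  (+0.3123-0.3821i)·(-0.0433+0.1064i)  (+0.0156-0.1446i)·(-0.3157+0.2122i)  (+0.1579+0.3109i)·(-0.4906+0.0000i)  (+0.3036+0.1751i)·(+0.3157+0.2122i)  (-0.1987+0.0108i)·(-0.0433-0.1064i)  (-0.4480+0.3280i)·(-0.0035+0.0169i)
Y_3^1(R⁻¹ n̂) = +0.043063+0.083572i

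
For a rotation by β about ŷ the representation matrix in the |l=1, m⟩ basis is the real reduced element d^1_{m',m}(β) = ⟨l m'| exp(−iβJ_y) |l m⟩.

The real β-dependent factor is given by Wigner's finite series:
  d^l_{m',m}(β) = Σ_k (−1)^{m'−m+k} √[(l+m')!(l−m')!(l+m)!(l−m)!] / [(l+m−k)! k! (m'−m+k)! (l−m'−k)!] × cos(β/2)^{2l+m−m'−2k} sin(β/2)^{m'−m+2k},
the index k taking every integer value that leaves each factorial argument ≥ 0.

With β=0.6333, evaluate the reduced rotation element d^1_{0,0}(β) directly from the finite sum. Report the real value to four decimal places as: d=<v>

d^1_{0,0}(β=0.6333) via Wigner's sum:
Half-angle: c=0.950284, s=0.311385. N=√(1·1·1·1)=1.000000
k∈{0,1} keeps every argument non-negative
  k=0: (−1)^0·1.0000/(1)·0.9503^2·0.3114^0 = +0.903039
  k=1: (−1)^1·1.0000/(1)·0.9503^0·0.3114^2 = -0.096961
d^1_{0,0}(0.6333) = +0.903039 -0.096961 = +0.806079

d=0.8061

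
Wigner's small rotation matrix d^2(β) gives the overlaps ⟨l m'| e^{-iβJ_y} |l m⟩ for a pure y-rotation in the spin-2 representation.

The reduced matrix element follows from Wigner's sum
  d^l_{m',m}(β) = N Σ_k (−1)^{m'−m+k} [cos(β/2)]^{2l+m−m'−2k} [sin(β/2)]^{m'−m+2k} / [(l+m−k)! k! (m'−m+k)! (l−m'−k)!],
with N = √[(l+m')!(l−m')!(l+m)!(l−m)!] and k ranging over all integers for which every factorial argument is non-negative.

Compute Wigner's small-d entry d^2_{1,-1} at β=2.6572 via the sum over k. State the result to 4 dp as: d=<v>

d=-0.7256

d^2_{1,-1}(β=2.6572) via Wigner's sum:
c=cos(2.6572/2)=0.239835, s=sin(2.6572/2)=0.970814; N=√[6·1·1·6]=6.000000
The bounds max(0,m−m')=0 and min(l+m,l−m')=1 give 2 terms
  k=0: (−1)^2·6.0000/(2)·0.2398^2·0.9708^2 = +0.162637
  k=1: (−1)^3·6.0000/(6)·0.2398^0·0.9708^4 = -0.888267
d^2_{1,-1}(2.6572) = +0.162637 -0.888267 = -0.725630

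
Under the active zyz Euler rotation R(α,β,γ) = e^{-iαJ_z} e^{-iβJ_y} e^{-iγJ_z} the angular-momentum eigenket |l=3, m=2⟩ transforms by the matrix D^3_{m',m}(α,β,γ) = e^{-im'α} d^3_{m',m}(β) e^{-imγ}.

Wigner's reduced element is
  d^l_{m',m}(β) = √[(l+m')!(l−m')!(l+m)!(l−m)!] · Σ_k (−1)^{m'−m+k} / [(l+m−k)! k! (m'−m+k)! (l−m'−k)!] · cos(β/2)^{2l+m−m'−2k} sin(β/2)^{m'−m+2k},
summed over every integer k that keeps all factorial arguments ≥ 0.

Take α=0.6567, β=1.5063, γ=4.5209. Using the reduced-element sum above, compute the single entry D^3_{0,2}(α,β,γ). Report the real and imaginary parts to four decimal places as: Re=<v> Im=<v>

Split into d^3_{0,2}(β=1.5063) × two z-phases.
With c≡cos(β/2)=0.729538 and s≡sin(β/2)=0.683940, N=[6·6·120·1]^{1/2}=65.726707
k∈{2,3} keeps every argument non-negative
  k=2: (−1)^0·65.7267/(12)·0.7295^4·0.6839^2 = +0.725753
  k=3: (−1)^1·65.7267/(12)·0.7295^2·0.6839^4 = -0.637865
d^3_{0,2}(1.5063) = +0.725753 -0.637865 = +0.087887
Phases: e^{-i·(0)·0.6567}=+1.000000+0.000000i, e^{-i·(2)·4.5209}=-0.927556-0.373684i ⇒ D=-0.081520-0.032842i

Re=-0.0815 Im=-0.0328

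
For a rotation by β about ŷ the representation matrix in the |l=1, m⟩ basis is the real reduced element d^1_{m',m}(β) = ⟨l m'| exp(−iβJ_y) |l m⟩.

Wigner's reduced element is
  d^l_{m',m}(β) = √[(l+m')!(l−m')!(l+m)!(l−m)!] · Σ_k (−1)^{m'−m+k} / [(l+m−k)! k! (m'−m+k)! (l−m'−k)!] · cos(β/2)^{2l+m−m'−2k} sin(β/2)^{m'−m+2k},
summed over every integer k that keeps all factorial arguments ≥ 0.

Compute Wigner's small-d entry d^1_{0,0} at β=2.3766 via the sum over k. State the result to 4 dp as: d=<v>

d^1_{0,0}(β=2.3766) via Wigner's sum:
Half-angle: c=0.373238, s=0.927736. N=√(1·1·1·1)=1.000000
The bounds max(0,m−m')=0 and min(l+m,l−m')=1 give 2 terms
  k=0: (−1)^0·1.0000/(1)·0.3732^2·0.9277^0 = +0.139306
  k=1: (−1)^1·1.0000/(1)·0.3732^0·0.9277^2 = -0.860694
d^1_{0,0}(2.3766) = +0.139306 -0.860694 = -0.721387

d=-0.7214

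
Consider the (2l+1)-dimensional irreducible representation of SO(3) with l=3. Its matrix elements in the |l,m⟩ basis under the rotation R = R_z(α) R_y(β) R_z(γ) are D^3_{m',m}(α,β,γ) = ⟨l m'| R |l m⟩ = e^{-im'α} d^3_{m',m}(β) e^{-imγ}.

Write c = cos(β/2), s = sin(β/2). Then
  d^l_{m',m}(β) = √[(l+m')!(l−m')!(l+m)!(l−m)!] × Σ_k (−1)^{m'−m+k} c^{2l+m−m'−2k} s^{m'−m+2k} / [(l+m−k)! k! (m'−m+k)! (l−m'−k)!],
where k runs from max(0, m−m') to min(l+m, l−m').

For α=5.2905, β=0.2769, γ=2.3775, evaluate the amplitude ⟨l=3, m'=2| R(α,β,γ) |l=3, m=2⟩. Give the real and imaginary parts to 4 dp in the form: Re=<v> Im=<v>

Split into d^3_{2,2}(β=0.2769) × two z-phases.
c=cos(0.2769/2)=0.990431, s=sin(0.2769/2)=0.138008; N=√[120·1·120·1]=120.000000
The bounds max(0,m−m')=0 and min(l+m,l−m')=1 give 2 terms
  k=0: (−1)^0·120.0000/(120)·0.9904^6·0.1380^0 = +0.943943
  k=1: (−1)^1·120.0000/(24)·0.9904^4·0.1380^2 = -0.091638
d^3_{2,2}(0.2769) = +0.943943 -0.091638 = +0.852305
D = (-0.402800+0.915288i)·(+0.852305)·(+0.042598+0.999092i) = -0.794020-0.309766i

Re=-0.7940 Im=-0.3098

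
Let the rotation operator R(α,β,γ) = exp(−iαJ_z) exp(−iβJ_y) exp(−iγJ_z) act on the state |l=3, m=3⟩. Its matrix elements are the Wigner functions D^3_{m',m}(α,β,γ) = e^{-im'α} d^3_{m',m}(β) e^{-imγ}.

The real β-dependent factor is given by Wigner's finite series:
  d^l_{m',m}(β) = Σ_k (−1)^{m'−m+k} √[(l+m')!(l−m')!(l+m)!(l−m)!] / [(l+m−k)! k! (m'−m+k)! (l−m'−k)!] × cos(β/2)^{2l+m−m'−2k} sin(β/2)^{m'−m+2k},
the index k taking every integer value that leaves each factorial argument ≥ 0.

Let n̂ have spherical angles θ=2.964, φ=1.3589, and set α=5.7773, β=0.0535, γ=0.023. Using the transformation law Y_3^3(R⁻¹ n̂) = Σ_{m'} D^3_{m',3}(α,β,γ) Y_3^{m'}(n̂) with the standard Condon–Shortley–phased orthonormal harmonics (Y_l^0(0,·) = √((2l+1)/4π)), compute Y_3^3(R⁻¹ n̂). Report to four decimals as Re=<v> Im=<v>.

Re=0.0002 Im=0.0020

Need the full column D^3_{m',3} for m'=−3..3 at α=5.7773, β=0.0535, γ=0.023.
cos(β/2)=0.999642, sin(β/2)=0.026747
d^3_{-3,3}: single k=6 term ⇒ +0.000000;  D = -0.000000-0.000000i
d^3_{-2,3}: single k=5 term ⇒ +0.000000;  D = +0.000000-0.000000i
d^3_{-1,3}: single k=4 term ⇒ +0.000002;  D = +0.000002-0.000001i
d^3_{0,3}: single k=3 term ⇒ +0.000085;  D = +0.000085-0.000006i
d^3_{1,3}: single k=2 term ⇒ +0.002767;  D = +0.002507+0.001171i
d^3_{2,3}: single k=1 term ⇒ +0.065399;  D = +0.038425+0.052920i
d^3_{3,3}: single k=0 term ⇒ +0.997855;  D = +0.121576+0.990421i
Y_3^{m'}(θ=2.964,φ=1.3589) and Σ D·Y over m':
  (-0.0000-0.0000i)·(-0.0014+0.0019i)  (+0.0000-0.0000i)·(+0.0286+0.0129i)  (+0.0000-0.0000i)·(+0.0462-0.2146i)  (+0.0001-0.0000i)·(-0.6773+0.0000i)  (+0.0025+0.0012i)·(-0.0462-0.2146i)  (+0.0384+0.0529i)·(+0.0286-0.0129i)  (+0.1216+0.9904i)·(+0.0014+0.0019i)
Y_3^3(R⁻¹ n̂) = +0.000193+0.002008i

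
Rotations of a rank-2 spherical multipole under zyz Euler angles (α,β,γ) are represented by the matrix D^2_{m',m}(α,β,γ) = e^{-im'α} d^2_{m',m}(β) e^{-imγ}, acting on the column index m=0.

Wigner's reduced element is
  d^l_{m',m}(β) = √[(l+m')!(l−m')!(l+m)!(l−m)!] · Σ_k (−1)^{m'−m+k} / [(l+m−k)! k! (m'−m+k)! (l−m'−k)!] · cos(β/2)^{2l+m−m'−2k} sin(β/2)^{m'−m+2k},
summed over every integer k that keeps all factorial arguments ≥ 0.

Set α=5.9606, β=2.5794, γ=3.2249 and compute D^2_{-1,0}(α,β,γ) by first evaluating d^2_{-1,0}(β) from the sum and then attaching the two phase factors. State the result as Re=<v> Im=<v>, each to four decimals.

Re=-0.5239 Im=0.1751

D^2_{-1,0}(5.9606,2.5794,3.2249) = e^{-i·-1·5.9606}·d^2_{-1,0}(2.5794)·e^{-i·0·3.2249}. Compute d first:
Half-angle: c=0.277409, s=0.960752. N=√(1·6·2·2)=4.898979
k∈{1,2} keeps every argument non-negative
  k=1: (−1)^0·4.8990/(2)·0.2774^3·0.9608^1 = +0.050240
  k=2: (−1)^1·4.8990/(2)·0.2774^1·0.9608^3 = -0.602601
d^2_{-1,0}(2.5794) = +0.050240 -0.602601 = -0.552361
Phases: e^{-i·(-1)·5.9606}=+0.948419-0.317020i, e^{-i·(0)·3.2249}=+1.000000+0.000000i ⇒ D=-0.523870+0.175109i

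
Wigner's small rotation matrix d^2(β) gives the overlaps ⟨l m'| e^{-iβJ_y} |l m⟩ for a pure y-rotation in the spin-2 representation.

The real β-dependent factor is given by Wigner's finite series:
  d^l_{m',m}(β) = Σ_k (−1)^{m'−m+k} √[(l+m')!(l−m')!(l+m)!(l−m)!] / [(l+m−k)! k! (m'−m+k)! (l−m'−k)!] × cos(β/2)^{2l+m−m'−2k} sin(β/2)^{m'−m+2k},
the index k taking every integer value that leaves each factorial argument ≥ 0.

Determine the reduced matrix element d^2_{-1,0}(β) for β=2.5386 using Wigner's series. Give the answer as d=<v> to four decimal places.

d^2_{-1,0}(β=2.5386) via Wigner's sum:
With c≡cos(β/2)=0.296949 and s≡sin(β/2)=0.954893, N=[1·6·2·2]^{1/2}=4.898979
The bounds max(0,m−m')=1 and min(l+m,l−m')=2 give 2 terms
  k=1: (−1)^0·4.8990/(2)·0.2969^3·0.9549^1 = +0.061246
  k=2: (−1)^1·4.8990/(2)·0.2969^1·0.9549^3 = -0.633319
d^2_{-1,0}(2.5386) = +0.061246 -0.633319 = -0.572073

d=-0.5721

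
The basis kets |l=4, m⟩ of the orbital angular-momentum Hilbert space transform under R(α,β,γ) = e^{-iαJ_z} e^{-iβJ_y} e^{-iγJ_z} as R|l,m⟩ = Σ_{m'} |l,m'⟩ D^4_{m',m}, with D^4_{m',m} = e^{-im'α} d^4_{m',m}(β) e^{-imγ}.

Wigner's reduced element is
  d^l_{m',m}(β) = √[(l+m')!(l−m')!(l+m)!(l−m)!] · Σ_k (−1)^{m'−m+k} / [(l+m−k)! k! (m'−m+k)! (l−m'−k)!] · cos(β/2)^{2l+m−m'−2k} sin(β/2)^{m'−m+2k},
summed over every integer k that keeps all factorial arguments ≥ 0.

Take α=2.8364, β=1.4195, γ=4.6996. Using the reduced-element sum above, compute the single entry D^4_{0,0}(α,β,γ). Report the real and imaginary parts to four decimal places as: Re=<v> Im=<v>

First d^4_{0,0}(β=1.4195), then the phase factors e^{-i(0)α} and e^{-i(0)γ}:
c=cos(1.4195/2)=0.758525, s=sin(1.4195/2)=0.651644; N=√[24·24·24·24]=576.000000
Admissible k: 0..4 (factorial args all ≥0)
  k=0: (−1)^0·576.0000/(576)·0.7585^8·0.6516^0 = +0.109587
  k=1: (−1)^1·576.0000/(36)·0.7585^6·0.6516^2 = -1.294076
  k=2: (−1)^2·576.0000/(16)·0.7585^4·0.6516^4 = +2.148937
  k=3: (−1)^3·576.0000/(36)·0.7585^2·0.6516^6 = -0.704892
  k=4: (−1)^4·576.0000/(576)·0.7585^0·0.6516^8 = +0.032515
d^4_{0,0}(1.4195) = +0.109587 -1.294076 +2.148937 -0.704892 +0.032515 = +0.292071
Attach z-rotation phases: D = e^{-i(0)(2.8364)}·(+0.292071)·e^{-i(0)(4.6996)} = +0.292071+0.000000i

Re=0.2921 Im=0.0000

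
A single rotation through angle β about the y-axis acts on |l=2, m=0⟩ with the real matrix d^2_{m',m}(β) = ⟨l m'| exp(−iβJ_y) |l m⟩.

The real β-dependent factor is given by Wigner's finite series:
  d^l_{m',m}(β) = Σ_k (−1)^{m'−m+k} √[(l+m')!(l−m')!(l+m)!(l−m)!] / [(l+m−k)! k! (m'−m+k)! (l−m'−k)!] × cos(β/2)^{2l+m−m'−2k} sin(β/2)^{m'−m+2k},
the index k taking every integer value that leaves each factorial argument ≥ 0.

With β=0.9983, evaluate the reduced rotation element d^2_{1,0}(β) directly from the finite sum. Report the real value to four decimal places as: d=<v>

d^2_{1,0}(β=0.9983) via Wigner's sum:
Half-angle: c=0.877990, s=0.478679. N=√(6·1·2·2)=4.898979
The bounds max(0,m−m')=0 and min(l+m,l−m')=1 give 2 terms
  k=0: (−1)^1·4.8990/(2)·0.8780^3·0.4787^1 = -0.793576
  k=1: (−1)^2·4.8990/(2)·0.8780^1·0.4787^3 = +0.235884
d^2_{1,0}(0.9983) = -0.793576 +0.235884 = -0.557692

d=-0.5577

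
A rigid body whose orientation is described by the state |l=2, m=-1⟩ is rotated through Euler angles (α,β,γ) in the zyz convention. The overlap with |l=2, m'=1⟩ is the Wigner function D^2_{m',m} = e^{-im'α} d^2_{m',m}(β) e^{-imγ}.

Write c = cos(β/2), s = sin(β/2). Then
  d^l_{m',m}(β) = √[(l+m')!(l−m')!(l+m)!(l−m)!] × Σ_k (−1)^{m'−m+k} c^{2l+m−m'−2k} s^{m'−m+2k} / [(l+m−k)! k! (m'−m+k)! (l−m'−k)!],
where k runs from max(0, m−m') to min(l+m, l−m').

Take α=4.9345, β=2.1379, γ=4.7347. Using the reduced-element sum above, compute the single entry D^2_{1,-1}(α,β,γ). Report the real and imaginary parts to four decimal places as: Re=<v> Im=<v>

Re=-0.0560 Im=0.0113

D^2_{1,-1}(4.9345,2.1379,4.7347) = e^{-i·1·4.9345}·d^2_{1,-1}(2.1379)·e^{-i·-1·4.7347}. Compute d first:
With c≡cos(β/2)=0.481045 and s≡sin(β/2)=0.876696, N=[6·1·1·6]^{1/2}=6.000000
k: max(0,(-1)−(1))=0 … min(2+(-1),2−(1))=1
  k=0: (−1)^2·6.0000/(2)·0.4810^2·0.8767^2 = +0.533569
  k=1: (−1)^3·6.0000/(6)·0.4810^0·0.8767^4 = -0.590739
d^2_{1,-1}(2.1379) = +0.533569 -0.590739 = -0.057170
D = (+0.220289+0.975435i)·(-0.057170)·(+0.022309-0.999751i) = -0.056033+0.011347i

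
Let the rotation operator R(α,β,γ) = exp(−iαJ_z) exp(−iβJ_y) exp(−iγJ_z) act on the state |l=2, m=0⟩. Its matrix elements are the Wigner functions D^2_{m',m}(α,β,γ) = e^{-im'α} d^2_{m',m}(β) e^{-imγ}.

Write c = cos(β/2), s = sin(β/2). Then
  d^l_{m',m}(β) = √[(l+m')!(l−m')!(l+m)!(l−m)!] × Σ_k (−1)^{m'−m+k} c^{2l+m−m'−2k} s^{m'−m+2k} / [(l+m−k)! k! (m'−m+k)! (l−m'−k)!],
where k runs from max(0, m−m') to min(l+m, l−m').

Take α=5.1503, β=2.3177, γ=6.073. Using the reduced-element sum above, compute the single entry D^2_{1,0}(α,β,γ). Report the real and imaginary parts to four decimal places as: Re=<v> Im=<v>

Re=0.2589 Im=0.5529

Split into d^2_{1,0}(β=2.3177) × two z-phases.
Half-angle: c=0.400394, s=0.916343. N=√(6·1·2·2)=4.898979
The bounds max(0,m−m')=0 and min(l+m,l−m')=1 give 2 terms
  k=0: (−1)^1·4.8990/(2)·0.4004^3·0.9163^1 = -0.144077
  k=1: (−1)^2·4.8990/(2)·0.4004^1·0.9163^3 = +0.754636
d^2_{1,0}(2.3177) = -0.144077 +0.754636 = +0.610558
Attach z-rotation phases: D = e^{-i(1)(5.1503)}·(+0.610558)·e^{-i(0)(6.073)} = +0.258906+0.552946i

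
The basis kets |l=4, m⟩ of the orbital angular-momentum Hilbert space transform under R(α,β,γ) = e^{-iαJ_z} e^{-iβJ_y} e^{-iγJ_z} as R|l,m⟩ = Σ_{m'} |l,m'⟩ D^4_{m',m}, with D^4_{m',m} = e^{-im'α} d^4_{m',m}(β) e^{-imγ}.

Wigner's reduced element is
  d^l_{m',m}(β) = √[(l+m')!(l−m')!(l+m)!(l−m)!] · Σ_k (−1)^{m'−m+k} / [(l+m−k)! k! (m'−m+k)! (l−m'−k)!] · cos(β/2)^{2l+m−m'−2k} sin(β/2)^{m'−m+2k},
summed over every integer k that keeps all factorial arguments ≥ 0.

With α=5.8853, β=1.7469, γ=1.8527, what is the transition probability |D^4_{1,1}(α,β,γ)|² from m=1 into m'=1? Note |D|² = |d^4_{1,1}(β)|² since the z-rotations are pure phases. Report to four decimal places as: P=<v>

D^4_{1,1}(5.8853,1.7469,1.8527) = e^{-i·1·5.8853}·d^4_{1,1}(1.7469)·e^{-i·1·1.8527}. Compute d first:
With c≡cos(β/2)=0.642186 and s≡sin(β/2)=0.766549, N=[120·6·120·6]^{1/2}=720.000000
k∈{0,1,2,3} keeps every argument non-negative
  k=0: (−1)^0·720.0000/(720)·0.6422^8·0.7665^0 = +0.028926
  k=1: (−1)^1·720.0000/(48)·0.6422^6·0.7665^2 = -0.618209
  k=2: (−1)^2·720.0000/(24)·0.6422^4·0.7665^4 = +1.761667
  k=3: (−1)^3·720.0000/(72)·0.6422^2·0.7665^6 = -0.836683
d^4_{1,1}(1.7469) = +0.028926 -0.618209 +1.761667 -0.836683 = +0.335701
|D^4_{1,1}|² = |d^4_{1,1}(β)|² = (+0.335701)² = 0.112695 (the z-rotation phases have unit modulus)

P=0.1127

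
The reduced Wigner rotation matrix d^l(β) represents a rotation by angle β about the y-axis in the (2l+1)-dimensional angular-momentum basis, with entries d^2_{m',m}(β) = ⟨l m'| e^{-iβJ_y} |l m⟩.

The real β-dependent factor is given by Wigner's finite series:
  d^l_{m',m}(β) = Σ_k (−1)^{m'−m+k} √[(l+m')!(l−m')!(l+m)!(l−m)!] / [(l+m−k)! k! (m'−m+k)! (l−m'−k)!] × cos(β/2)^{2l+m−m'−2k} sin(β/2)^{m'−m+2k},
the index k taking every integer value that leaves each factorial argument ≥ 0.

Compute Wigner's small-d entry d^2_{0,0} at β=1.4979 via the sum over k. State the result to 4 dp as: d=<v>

d^2_{0,0}(β=1.4979) via Wigner's sum:
c=cos(1.4979/2)=0.732404, s=sin(1.4979/2)=0.680870; N=√[2·2·2·2]=4.000000
k: max(0,(0)−(0))=0 … min(2+(0),2−(0))=2
  k=0: (−1)^0·4.0000/(4)·0.7324^4·0.6809^0 = +0.287742
  k=1: (−1)^1·4.0000/(1)·0.7324^2·0.6809^2 = -0.994696
  k=2: (−1)^2·4.0000/(4)·0.7324^0·0.6809^4 = +0.214910
d^2_{0,0}(1.4979) = +0.287742 -0.994696 +0.214910 = -0.492043

d=-0.4920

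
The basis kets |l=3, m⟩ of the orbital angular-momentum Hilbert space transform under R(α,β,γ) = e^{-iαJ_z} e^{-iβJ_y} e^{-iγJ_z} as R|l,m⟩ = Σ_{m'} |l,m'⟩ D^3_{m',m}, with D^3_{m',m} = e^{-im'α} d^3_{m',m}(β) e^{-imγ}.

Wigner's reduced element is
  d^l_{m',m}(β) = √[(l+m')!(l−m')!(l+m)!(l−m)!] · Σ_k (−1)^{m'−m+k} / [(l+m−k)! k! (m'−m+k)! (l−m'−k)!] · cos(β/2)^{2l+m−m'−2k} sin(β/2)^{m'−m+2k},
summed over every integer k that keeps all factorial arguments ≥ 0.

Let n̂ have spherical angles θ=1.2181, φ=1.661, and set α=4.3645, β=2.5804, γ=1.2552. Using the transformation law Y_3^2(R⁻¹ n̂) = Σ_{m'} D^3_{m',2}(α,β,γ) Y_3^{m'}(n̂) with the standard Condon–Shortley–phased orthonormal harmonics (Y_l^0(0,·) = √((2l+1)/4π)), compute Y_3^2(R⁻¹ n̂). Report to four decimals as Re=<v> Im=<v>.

Re=0.2705 Im=-0.2044

Need the full column D^3_{m',2} for m'=−3..3 at α=4.3645, β=2.5804, γ=1.2552.
cos(β/2)=0.276929, sin(β/2)=0.960890
d^3_{-3,2}: single k=5 term ⇒ +0.555665;  D = -0.222753-0.509062i
d^3_{-2,2}: k∈[4..5] ⇒ +0.326890 -0.787124 = -0.460234;  D = -0.459275+0.029704i
d^3_{-1,2}: k∈[3..4] ⇒ +0.119167 -0.717360 = -0.598194;  D = +0.167213-0.574348i
d^3_{0,2}: k∈[2..3] ⇒ +0.029743 -0.358090 = -0.328347;  D = +0.265083+0.193760i
d^3_{1,2}: k∈[1..2] ⇒ +0.004949 -0.119167 = -0.114218;  D = -0.094799+0.063709i
d^3_{2,2}: k∈[0..1] ⇒ +0.000451 -0.027151 = -0.026700;  D = -0.006446-0.025910i
d^3_{3,2}: single k=0 term ⇒ -0.003833;  D = +0.003813+0.000398i
Y_3^{m'}(θ=1.2181,φ=1.661) and Σ D·Y over m':
  (-0.2228-0.5091i)·(+0.0922+0.3323i)  (-0.4593+0.0297i)·(-0.3059+0.0558i)  (+0.1672-0.5743i)·(+0.0110+0.1218i)  (+0.2651+0.1938i)·(-0.3098+0.0000i)  (-0.0948+0.0637i)·(-0.0110+0.1218i)  (-0.0064-0.0259i)·(-0.3059-0.0558i)  (+0.0038+0.0004i)·(-0.0922+0.3323i)
Y_3^2(R⁻¹ n̂) = +0.270453-0.204368i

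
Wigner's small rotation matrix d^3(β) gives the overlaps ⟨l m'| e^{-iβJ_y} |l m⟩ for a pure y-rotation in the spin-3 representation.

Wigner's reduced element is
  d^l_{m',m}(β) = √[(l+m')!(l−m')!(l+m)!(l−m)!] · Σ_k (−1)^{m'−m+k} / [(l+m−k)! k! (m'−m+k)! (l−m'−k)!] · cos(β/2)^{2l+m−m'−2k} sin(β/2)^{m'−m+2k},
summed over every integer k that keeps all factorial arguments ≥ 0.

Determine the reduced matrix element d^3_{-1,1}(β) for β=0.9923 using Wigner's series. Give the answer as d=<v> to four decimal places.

d=0.5072

d^3_{-1,1}(β=0.9923) via Wigner's sum:
c=cos(0.9923/2)=0.879422, s=sin(0.9923/2)=0.476043; N=√[2·24·24·2]=48.000000
Admissible k: 2..4 (factorial args all ≥0)
  k=2: (−1)^0·48.0000/(8)·0.8794^4·0.4760^2 = +0.813267
  k=3: (−1)^1·48.0000/(6)·0.8794^2·0.4760^4 = -0.317739
  k=4: (−1)^2·48.0000/(48)·0.8794^0·0.4760^6 = +0.011638
d^3_{-1,1}(0.9923) = +0.813267 -0.317739 +0.011638 = +0.507166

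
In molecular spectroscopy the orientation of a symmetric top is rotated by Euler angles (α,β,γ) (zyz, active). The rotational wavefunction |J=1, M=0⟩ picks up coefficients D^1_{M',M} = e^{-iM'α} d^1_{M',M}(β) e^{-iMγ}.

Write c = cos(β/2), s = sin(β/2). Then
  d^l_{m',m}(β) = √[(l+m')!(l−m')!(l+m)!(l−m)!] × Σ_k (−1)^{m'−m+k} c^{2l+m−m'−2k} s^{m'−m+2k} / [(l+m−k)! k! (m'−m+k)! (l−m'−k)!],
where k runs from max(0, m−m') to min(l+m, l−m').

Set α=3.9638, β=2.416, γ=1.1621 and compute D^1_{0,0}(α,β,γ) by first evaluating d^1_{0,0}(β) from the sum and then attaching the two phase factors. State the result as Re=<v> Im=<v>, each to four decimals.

First d^1_{0,0}(β=2.416), then the phase factors e^{-i(0)α} and e^{-i(0)γ}:
Half-angle: c=0.354890, s=0.934908. N=√(1·1·1·1)=1.000000
k∈{0,1} keeps every argument non-negative
  k=0: (−1)^0·1.0000/(1)·0.3549^2·0.9349^0 = +0.125947
  k=1: (−1)^1·1.0000/(1)·0.3549^0·0.9349^2 = -0.874053
d^1_{0,0}(2.416) = +0.125947 -0.874053 = -0.748106
Attach z-rotation phases: D = e^{-i(0)(3.9638)}·(-0.748106)·e^{-i(0)(1.1621)} = -0.748106+0.000000i

Re=-0.7481 Im=0.0000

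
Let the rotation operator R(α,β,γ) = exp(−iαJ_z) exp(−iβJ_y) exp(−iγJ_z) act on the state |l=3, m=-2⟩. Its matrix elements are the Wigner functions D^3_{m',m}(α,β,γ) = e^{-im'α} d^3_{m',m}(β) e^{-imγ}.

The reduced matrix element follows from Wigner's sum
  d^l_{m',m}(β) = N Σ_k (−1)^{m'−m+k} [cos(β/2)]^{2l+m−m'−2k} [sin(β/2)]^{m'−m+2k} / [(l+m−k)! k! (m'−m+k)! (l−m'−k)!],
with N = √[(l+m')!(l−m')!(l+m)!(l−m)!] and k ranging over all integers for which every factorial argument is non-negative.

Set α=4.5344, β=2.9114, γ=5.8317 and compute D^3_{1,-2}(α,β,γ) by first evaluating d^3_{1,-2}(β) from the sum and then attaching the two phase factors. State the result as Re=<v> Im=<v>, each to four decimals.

Re=0.2267 Im=0.2559

D^3_{1,-2}(4.5344,2.9114,5.8317) = e^{-i·1·4.5344}·d^3_{1,-2}(2.9114)·e^{-i·-2·5.8317}. Compute d first:
Half-angle: c=0.114842, s=0.993384. N=√(24·2·1·120)=75.894664
k∈{0,1} keeps every argument non-negative
  k=0: (−1)^3·75.8947/(12)·0.1148^3·0.9934^3 = -0.009390
  k=1: (−1)^4·75.8947/(24)·0.1148^1·0.9934^5 = +0.351307
d^3_{1,-2}(2.9114) = -0.009390 +0.351307 = +0.341917
Phases: e^{-i·(1)·4.5344}=-0.177051+0.984202i, e^{-i·(-2)·5.8317}=+0.619280-0.785170i ⇒ D=+0.226733+0.255929i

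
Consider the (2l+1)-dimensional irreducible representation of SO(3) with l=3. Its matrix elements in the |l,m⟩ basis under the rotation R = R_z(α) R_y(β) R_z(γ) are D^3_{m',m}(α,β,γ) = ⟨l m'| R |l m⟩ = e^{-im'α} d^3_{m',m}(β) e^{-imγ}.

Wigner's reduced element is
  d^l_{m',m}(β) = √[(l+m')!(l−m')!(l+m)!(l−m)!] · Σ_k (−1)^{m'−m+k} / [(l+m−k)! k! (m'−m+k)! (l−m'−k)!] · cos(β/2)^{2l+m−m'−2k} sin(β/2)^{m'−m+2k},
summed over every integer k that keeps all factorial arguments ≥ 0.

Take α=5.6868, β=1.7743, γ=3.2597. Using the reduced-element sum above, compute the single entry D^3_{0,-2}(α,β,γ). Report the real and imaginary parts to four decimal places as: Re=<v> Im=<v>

First d^3_{0,-2}(β=1.7743), then the phase factors e^{-i(0)α} and e^{-i(-2)γ}:
Half-angle: c=0.631624, s=0.775275. N=√(6·6·1·120)=65.726707
Admissible k: 0..1 (factorial args all ≥0)
  k=0: (−1)^2·65.7267/(12)·0.6316^4·0.7753^2 = +0.523970
  k=1: (−1)^3·65.7267/(12)·0.6316^2·0.7753^4 = -0.789406
d^3_{0,-2}(1.7743) = +0.523970 -0.789406 = -0.265436
Phases: e^{-i·(0)·5.6868}=+1.000000+0.000000i, e^{-i·(-2)·3.2597}=+0.972231+0.234024i ⇒ D=-0.258065-0.062118i

Re=-0.2581 Im=-0.0621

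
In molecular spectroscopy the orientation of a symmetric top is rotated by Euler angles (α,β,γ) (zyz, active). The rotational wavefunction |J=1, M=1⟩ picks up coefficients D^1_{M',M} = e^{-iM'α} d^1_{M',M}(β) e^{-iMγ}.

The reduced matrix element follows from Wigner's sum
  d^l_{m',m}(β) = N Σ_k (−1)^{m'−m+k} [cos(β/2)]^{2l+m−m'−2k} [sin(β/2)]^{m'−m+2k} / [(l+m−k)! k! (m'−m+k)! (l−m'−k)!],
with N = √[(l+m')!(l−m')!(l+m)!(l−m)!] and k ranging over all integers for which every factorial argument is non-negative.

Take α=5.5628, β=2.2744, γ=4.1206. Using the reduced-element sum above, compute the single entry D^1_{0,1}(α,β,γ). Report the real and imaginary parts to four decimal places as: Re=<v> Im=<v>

Re=-0.3008 Im=0.4475

First d^1_{0,1}(β=2.2744), then the phase factors e^{-i(0)α} and e^{-i(1)γ}:
Half-angle: c=0.420137, s=0.907461. N=√(1·1·2·1)=1.414214
k∈{1} keeps every argument non-negative
  k=1: (−1)^0·1.4142/(1)·0.4201^1·0.9075^1 = +0.539180
d^1_{0,1}(2.2744) = +0.539180
Phases: e^{-i·(0)·5.5628}=+1.000000+0.000000i, e^{-i·(1)·4.1206}=-0.557847+0.829944i ⇒ D=-0.300780+0.447489i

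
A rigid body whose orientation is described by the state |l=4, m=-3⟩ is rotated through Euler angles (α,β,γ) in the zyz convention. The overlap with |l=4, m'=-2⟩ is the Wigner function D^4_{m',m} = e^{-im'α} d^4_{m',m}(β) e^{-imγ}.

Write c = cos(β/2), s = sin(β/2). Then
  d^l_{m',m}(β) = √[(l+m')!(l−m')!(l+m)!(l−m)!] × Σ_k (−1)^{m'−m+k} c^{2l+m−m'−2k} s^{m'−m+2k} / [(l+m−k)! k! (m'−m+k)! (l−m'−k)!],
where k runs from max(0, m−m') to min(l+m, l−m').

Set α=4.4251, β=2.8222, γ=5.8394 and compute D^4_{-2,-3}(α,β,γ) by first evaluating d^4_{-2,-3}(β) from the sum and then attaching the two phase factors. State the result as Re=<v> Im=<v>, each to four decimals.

Split into d^4_{-2,-3}(β=2.8222) × two z-phases.
Half-angle: c=0.159018, s=0.987276. N=√(2·720·1·5040)=2693.993318
Admissible k: 0..1 (factorial args all ≥0)
  k=0: (−1)^1·2693.9933/(720)·0.1590^7·0.9873^1 = -0.000009
  k=1: (−1)^2·2693.9933/(240)·0.1590^5·0.9873^3 = +0.001098
d^4_{-2,-3}(2.8222) = -0.000009 +0.001098 = +0.001089
Attach z-rotation phases: D = e^{-i(-2)(4.4251)}·(+0.001089)·e^{-i(-3)(5.8394)} = +0.000358+0.001028i

Re=0.0004 Im=0.0010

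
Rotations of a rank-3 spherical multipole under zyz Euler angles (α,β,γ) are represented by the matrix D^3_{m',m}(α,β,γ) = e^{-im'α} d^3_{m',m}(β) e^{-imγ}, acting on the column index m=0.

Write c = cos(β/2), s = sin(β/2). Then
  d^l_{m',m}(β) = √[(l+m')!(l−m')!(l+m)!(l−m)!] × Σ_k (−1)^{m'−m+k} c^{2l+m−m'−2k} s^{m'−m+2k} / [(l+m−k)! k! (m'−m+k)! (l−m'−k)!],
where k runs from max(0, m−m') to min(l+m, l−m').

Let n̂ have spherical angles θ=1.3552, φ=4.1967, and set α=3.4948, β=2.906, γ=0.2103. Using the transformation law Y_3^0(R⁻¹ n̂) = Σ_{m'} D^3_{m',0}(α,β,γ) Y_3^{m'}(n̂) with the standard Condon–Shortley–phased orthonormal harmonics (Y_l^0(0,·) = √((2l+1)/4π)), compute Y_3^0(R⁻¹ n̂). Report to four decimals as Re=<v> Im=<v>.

Need the full column D^3_{m',0} for m'=−3..3 at α=3.4948, β=2.906, γ=0.2103.
cos(β/2)=0.117524, sin(β/2)=0.993070
d^3_{-3,0}: single k=3 term ⇒ +0.007109;  D = -0.003478-0.006201i
d^3_{-2,0}: k∈[2..3] ⇒ +0.001030 -0.073576 = -0.072545;  D = -0.055185-0.047090i
d^3_{-1,0}: k∈[1..3] ⇒ +0.000077 -0.016521 +0.393203 = +0.376759;  D = -0.353501-0.130324i
d^3_{0,0}: k∈[0..3] ⇒ +0.000003 -0.001693 +0.120897 -0.959134 = -0.839927;  D = -0.839927+0.000000i
d^3_{1,0}: k∈[0..2] ⇒ -0.000077 +0.016521 -0.393203 = -0.376759;  D = +0.353501-0.130324i
d^3_{2,0}: k∈[0..1] ⇒ +0.001030 -0.073576 = -0.072545;  D = -0.055185+0.047090i
d^3_{3,0}: single k=0 term ⇒ -0.007109;  D = +0.003478-0.006201i
Y_3^{m'}(θ=1.3552,φ=4.1967) and Σ D·Y over m':
  (-0.0035-0.0062i)·(+0.3888-0.0092i)  (-0.0552-0.0471i)·(-0.1072-0.1790i)  (-0.3535-0.1303i)·(+0.1201-0.2118i)  (-0.8399+0.0000i)·(-0.2212+0.0000i)  (+0.3535-0.1303i)·(-0.1201-0.2118i)  (-0.0552+0.0471i)·(-0.1072+0.1790i)  (+0.0035-0.0062i)·(-0.3888-0.0092i)
Y_3^0(R⁻¹ n̂) = +0.037884+0.000000i

Re=0.0379 Im=0.0000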